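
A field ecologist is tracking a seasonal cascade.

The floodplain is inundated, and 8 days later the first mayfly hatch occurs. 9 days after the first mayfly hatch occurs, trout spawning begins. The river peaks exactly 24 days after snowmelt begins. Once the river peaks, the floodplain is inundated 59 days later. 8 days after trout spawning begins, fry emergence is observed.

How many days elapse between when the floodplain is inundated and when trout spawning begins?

Causal path: the floodplain is inundated → the first mayfly hatch occurs → trout spawning begins.
Total delay along the path: 8 + 9 = 17 days.

17 days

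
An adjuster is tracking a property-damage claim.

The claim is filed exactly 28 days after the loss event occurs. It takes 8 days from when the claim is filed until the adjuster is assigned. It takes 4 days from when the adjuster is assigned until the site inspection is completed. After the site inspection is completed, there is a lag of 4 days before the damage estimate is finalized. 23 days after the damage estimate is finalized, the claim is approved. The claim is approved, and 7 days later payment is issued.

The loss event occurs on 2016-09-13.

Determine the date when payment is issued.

The loss event occurs: Sep 13, 2016.
The claim is filed: Sep 13, 2016 + 28 days = Oct 11, 2016.
The adjuster is assigned: Oct 11, 2016 + 8 days = Oct 19, 2016.
The site inspection is completed: Oct 19, 2016 + 4 days = Oct 23, 2016.
The damage estimate is finalized: Oct 23, 2016 + 4 days = Oct 27, 2016.
The claim is approved: Oct 27, 2016 + 23 days = Nov 19, 2016.
Payment is issued: Nov 19, 2016 + 7 days = Nov 26, 2016.

2016-11-26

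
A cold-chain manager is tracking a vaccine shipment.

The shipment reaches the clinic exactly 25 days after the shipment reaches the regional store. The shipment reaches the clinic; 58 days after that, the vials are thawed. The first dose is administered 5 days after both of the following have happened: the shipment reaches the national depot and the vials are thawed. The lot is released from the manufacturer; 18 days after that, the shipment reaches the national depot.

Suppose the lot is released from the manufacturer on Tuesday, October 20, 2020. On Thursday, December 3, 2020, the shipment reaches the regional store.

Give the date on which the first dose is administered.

Monday, March 1, 2021

The lot is released from the manufacturer: Oct 20, 2020.
The shipment reaches the national depot: Oct 20, 2020 + 18 days = Nov 7, 2020.
The shipment reaches the regional store: Dec 3, 2020.
The shipment reaches the clinic: Dec 3, 2020 + 25 days = Dec 28, 2020.
The vials are thawed: Dec 28, 2020 + 58 days = Feb 24, 2021.
Both prerequisites met — the shipment reaches the national depot (Nov 7, 2020), the vials are thawed (Feb 24, 2021); the later is Feb 24, 2021.
The first dose is administered: Feb 24, 2021 + 5 days = Mar 1, 2021.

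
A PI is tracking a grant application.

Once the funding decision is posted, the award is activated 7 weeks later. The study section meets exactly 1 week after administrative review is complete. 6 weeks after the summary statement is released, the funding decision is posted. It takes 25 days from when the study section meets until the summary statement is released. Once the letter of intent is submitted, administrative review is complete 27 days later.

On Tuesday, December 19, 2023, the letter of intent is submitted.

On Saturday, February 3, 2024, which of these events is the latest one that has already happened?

The letter of intent is submitted: Dec 19, 2023.
Administrative review is complete: Dec 19, 2023 + 27 days = Jan 15, 2024.
The study section meets: Jan 15, 2024 + 1 week = Jan 22, 2024.
The summary statement is released: Jan 22, 2024 + 25 days = Feb 16, 2024.
The funding decision is posted: Feb 16, 2024 + 6 weeks = Mar 29, 2024.
The award is activated: Mar 29, 2024 + 7 weeks = May 17, 2024.
Feb 3, 2024 falls between when the study section meets (Jan 22, 2024) and when the summary statement is released (Feb 16, 2024).

The study section meets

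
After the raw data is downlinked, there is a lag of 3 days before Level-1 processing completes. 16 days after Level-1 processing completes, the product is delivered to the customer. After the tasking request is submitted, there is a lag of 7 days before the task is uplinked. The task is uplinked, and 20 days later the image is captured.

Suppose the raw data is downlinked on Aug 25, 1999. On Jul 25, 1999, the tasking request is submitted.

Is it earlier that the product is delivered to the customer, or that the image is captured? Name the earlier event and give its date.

The raw data is downlinked: Aug 25, 1999.
Level-1 processing completes: Aug 25, 1999 + 3 days = Aug 28, 1999.
The product is delivered to the customer: Aug 28, 1999 + 16 days = Sep 13, 1999.
The tasking request is submitted: Jul 25, 1999.
The task is uplinked: Jul 25, 1999 + 7 days = Aug 1, 1999.
The image is captured: Aug 1, 1999 + 20 days = Aug 21, 1999.
Comparing: the product is delivered to the customer on Sep 13, 1999 vs the image is captured on Aug 21, 1999. Earlier: the image is captured.

The image is captured — Aug 21, 1999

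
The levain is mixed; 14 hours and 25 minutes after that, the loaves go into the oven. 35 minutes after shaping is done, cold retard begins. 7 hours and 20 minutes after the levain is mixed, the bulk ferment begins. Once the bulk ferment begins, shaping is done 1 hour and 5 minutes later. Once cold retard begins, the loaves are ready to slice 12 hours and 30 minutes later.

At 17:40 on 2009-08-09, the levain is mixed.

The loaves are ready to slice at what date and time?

15:10 on 2009-08-10

The levain is mixed: 17:40 Aug 9, 2009.
The bulk ferment begins: 17:40 Aug 9, 2009 + 7h20m = 01:00 Aug 10, 2009.
Shaping is done: 01:00 Aug 10, 2009 + 1h05m = 02:05 Aug 10, 2009.
Cold retard begins: 02:05 Aug 10, 2009 + 35m = 02:40 Aug 10, 2009.
The loaves are ready to slice: 02:40 Aug 10, 2009 + 12h30m = 15:10 Aug 10, 2009.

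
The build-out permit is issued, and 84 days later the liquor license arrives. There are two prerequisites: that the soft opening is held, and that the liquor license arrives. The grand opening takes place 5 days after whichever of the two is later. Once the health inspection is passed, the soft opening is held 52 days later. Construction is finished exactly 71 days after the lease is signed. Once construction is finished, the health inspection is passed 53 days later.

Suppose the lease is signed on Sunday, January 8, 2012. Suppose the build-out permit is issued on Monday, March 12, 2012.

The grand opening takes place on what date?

The lease is signed: Jan 8, 2012.
Construction is finished: Jan 8, 2012 + 71 days = Mar 19, 2012.
The health inspection is passed: Mar 19, 2012 + 53 days = May 11, 2012.
The soft opening is held: May 11, 2012 + 52 days = Jul 2, 2012.
The build-out permit is issued: Mar 12, 2012.
The liquor license arrives: Mar 12, 2012 + 84 days = Jun 4, 2012.
Both prerequisites met — the soft opening is held (Jul 2, 2012), the liquor license arrives (Jun 4, 2012); the later is Jul 2, 2012.
The grand opening takes place: Jul 2, 2012 + 5 days = Jul 7, 2012.

Saturday, July 7, 2012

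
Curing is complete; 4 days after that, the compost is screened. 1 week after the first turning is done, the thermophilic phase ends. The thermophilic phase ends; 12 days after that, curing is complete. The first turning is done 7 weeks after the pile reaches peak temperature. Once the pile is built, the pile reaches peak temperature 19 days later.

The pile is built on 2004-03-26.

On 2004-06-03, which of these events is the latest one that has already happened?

The first turning is done

The pile is built: Mar 26, 2004.
The pile reaches peak temperature: Mar 26, 2004 + 19 days = Apr 14, 2004.
The first turning is done: Apr 14, 2004 + 7 weeks = Jun 2, 2004.
The thermophilic phase ends: Jun 2, 2004 + 1 week = Jun 9, 2004.
Curing is complete: Jun 9, 2004 + 12 days = Jun 21, 2004.
The compost is screened: Jun 21, 2004 + 4 days = Jun 25, 2004.
Jun 3, 2004 falls between when the first turning is done (Jun 2, 2004) and when the thermophilic phase ends (Jun 9, 2004).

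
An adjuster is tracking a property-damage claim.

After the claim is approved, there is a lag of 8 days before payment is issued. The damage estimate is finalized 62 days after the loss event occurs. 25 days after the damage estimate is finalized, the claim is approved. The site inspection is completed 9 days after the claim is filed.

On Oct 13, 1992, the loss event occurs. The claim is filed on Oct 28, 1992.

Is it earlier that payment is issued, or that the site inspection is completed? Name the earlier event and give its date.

The site inspection is completed — Nov 6, 1992

The loss event occurs: Oct 13, 1992.
The damage estimate is finalized: Oct 13, 1992 + 62 days = Dec 14, 1992.
The claim is approved: Dec 14, 1992 + 25 days = Jan 8, 1993.
Payment is issued: Jan 8, 1993 + 8 days = Jan 16, 1993.
The claim is filed: Oct 28, 1992.
The site inspection is completed: Oct 28, 1992 + 9 days = Nov 6, 1992.
Comparing: payment is issued on Jan 16, 1993 vs the site inspection is completed on Nov 6, 1992. Earlier: the site inspection is completed.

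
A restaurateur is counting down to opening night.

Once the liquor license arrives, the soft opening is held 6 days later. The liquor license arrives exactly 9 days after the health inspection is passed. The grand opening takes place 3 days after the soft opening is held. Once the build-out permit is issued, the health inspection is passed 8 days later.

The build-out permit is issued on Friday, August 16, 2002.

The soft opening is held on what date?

The build-out permit is issued: Aug 16, 2002.
The health inspection is passed: Aug 16, 2002 + 8 days = Aug 24, 2002.
The liquor license arrives: Aug 24, 2002 + 9 days = Sep 2, 2002.
The soft opening is held: Sep 2, 2002 + 6 days = Sep 8, 2002.

Sunday, September 8, 2002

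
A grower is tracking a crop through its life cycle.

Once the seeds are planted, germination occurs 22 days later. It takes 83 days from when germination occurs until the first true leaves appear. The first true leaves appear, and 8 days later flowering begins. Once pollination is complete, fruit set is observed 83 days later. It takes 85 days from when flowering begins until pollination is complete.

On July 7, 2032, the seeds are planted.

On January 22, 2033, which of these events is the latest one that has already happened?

The seeds are planted: Jul 7, 2032.
Germination occurs: Jul 7, 2032 + 22 days = Jul 29, 2032.
The first true leaves appear: Jul 29, 2032 + 83 days = Oct 20, 2032.
Flowering begins: Oct 20, 2032 + 8 days = Oct 28, 2032.
Pollination is complete: Oct 28, 2032 + 85 days = Jan 21, 2033.
Fruit set is observed: Jan 21, 2033 + 83 days = Apr 14, 2033.
Jan 22, 2033 falls between when pollination is complete (Jan 21, 2033) and when fruit set is observed (Apr 14, 2033).

Pollination is complete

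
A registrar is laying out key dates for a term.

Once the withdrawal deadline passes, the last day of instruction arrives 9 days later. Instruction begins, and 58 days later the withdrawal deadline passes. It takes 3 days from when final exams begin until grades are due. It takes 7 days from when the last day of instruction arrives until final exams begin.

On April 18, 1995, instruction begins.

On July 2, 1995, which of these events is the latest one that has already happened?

Final exams begin

Instruction begins: Apr 18, 1995.
The withdrawal deadline passes: Apr 18, 1995 + 58 days = Jun 15, 1995.
The last day of instruction arrives: Jun 15, 1995 + 9 days = Jun 24, 1995.
Final exams begin: Jun 24, 1995 + 7 days = Jul 1, 1995.
Grades are due: Jul 1, 1995 + 3 days = Jul 4, 1995.
Jul 2, 1995 falls between when final exams begin (Jul 1, 1995) and when grades are due (Jul 4, 1995).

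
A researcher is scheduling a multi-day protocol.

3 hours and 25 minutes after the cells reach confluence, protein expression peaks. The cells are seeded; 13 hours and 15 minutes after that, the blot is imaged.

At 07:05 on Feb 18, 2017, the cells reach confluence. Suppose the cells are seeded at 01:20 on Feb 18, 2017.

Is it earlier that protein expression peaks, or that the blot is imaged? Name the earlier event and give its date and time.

Protein expression peaks — 10:30 on Feb 18, 2017

The cells reach confluence: 07:05 Feb 18, 2017.
Protein expression peaks: 07:05 Feb 18, 2017 + 3h25m = 10:30 Feb 18, 2017.
The cells are seeded: 01:20 Feb 18, 2017.
The blot is imaged: 01:20 Feb 18, 2017 + 13h15m = 14:35 Feb 18, 2017.
Comparing: protein expression peaks at 10:30 Feb 18, 2017 vs the blot is imaged at 14:35 Feb 18, 2017. Earlier: protein expression peaks.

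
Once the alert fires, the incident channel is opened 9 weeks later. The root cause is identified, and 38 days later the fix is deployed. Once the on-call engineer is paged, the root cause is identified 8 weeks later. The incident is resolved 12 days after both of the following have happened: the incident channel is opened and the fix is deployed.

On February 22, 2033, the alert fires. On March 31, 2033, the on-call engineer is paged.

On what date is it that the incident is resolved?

The alert fires: Feb 22, 2033.
The incident channel is opened: Feb 22, 2033 + 9 weeks = Apr 26, 2033.
The on-call engineer is paged: Mar 31, 2033.
The root cause is identified: Mar 31, 2033 + 8 weeks = May 26, 2033.
The fix is deployed: May 26, 2033 + 38 days = Jul 3, 2033.
Both prerequisites met — the incident channel is opened (Apr 26, 2033), the fix is deployed (Jul 3, 2033); the later is Jul 3, 2033.
The incident is resolved: Jul 3, 2033 + 12 days = Jul 15, 2033.

July 15, 2033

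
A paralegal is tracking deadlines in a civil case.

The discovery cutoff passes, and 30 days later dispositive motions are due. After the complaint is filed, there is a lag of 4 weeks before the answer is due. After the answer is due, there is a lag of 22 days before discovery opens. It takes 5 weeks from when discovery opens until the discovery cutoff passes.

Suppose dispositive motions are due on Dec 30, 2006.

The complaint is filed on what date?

Sep 6, 2006

Dispositive motions are due: Dec 30, 2006.
The discovery cutoff passes: Dec 30, 2006 − 30 days = Nov 30, 2006.
Discovery opens: Nov 30, 2006 − 5 weeks = Oct 26, 2006.
The answer is due: Oct 26, 2006 − 22 days = Oct 4, 2006.
The complaint is filed: Oct 4, 2006 − 4 weeks = Sep 6, 2006.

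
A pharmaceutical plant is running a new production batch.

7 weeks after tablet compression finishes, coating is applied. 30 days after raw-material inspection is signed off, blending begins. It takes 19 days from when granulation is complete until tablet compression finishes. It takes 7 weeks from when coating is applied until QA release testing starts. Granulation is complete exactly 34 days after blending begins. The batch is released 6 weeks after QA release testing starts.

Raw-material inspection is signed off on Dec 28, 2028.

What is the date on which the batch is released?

Raw-material inspection is signed off: Dec 28, 2028.
Blending begins: Dec 28, 2028 + 30 days = Jan 27, 2029.
Granulation is complete: Jan 27, 2029 + 34 days = Mar 2, 2029.
Tablet compression finishes: Mar 2, 2029 + 19 days = Mar 21, 2029.
Coating is applied: Mar 21, 2029 + 7 weeks = May 9, 2029.
QA release testing starts: May 9, 2029 + 7 weeks = Jun 27, 2029.
The batch is released: Jun 27, 2029 + 6 weeks = Aug 8, 2029.

Aug 8, 2029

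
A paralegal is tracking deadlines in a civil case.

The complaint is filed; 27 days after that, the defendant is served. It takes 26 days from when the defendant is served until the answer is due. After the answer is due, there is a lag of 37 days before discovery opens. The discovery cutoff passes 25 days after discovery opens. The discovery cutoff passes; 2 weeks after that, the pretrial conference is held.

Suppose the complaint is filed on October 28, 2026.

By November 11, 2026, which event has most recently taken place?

The complaint is filed: Oct 28, 2026.
The defendant is served: Oct 28, 2026 + 27 days = Nov 24, 2026.
The answer is due: Nov 24, 2026 + 26 days = Dec 20, 2026.
Discovery opens: Dec 20, 2026 + 37 days = Jan 26, 2027.
The discovery cutoff passes: Jan 26, 2027 + 25 days = Feb 20, 2027.
The pretrial conference is held: Feb 20, 2027 + 2 weeks = Mar 6, 2027.
Nov 11, 2026 falls between when the complaint is filed (Oct 28, 2026) and when the defendant is served (Nov 24, 2026).

The complaint is filed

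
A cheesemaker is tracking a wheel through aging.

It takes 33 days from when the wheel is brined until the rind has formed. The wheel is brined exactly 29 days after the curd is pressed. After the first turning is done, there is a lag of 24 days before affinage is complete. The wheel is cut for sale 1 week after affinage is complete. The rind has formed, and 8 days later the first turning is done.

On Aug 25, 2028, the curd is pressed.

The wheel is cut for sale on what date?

The curd is pressed: Aug 25, 2028.
The wheel is brined: Aug 25, 2028 + 29 days = Sep 23, 2028.
The rind has formed: Sep 23, 2028 + 33 days = Oct 26, 2028.
The first turning is done: Oct 26, 2028 + 8 days = Nov 3, 2028.
Affinage is complete: Nov 3, 2028 + 24 days = Nov 27, 2028.
The wheel is cut for sale: Nov 27, 2028 + 1 week = Dec 4, 2028.

Dec 4, 2028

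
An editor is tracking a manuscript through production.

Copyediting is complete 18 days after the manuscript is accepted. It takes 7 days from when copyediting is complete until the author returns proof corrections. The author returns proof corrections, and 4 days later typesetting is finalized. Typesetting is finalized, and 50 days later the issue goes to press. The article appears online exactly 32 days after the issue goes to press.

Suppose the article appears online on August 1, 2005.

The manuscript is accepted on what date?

The article appears online: Aug 1, 2005.
The issue goes to press: Aug 1, 2005 − 32 days = Jun 30, 2005.
Typesetting is finalized: Jun 30, 2005 − 50 days = May 11, 2005.
The author returns proof corrections: May 11, 2005 − 4 days = May 7, 2005.
Copyediting is complete: May 7, 2005 − 7 days = Apr 30, 2005.
The manuscript is accepted: Apr 30, 2005 − 18 days = Apr 12, 2005.

April 12, 2005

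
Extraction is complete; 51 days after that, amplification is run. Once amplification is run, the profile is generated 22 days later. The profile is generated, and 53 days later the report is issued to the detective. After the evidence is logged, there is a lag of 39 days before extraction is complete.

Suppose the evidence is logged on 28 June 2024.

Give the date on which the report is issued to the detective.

10 December 2024

The evidence is logged: Jun 28, 2024.
Extraction is complete: Jun 28, 2024 + 39 days = Aug 6, 2024.
Amplification is run: Aug 6, 2024 + 51 days = Sep 26, 2024.
The profile is generated: Sep 26, 2024 + 22 days = Oct 18, 2024.
The report is issued to the detective: Oct 18, 2024 + 53 days = Dec 10, 2024.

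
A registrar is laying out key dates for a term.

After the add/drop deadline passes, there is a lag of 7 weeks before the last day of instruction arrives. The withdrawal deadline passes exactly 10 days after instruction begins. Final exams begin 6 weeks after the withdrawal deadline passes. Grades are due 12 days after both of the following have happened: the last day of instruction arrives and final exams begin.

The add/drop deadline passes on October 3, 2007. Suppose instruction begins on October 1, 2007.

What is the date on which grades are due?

December 4, 2007

The add/drop deadline passes: Oct 3, 2007.
The last day of instruction arrives: Oct 3, 2007 + 7 weeks = Nov 21, 2007.
Instruction begins: Oct 1, 2007.
The withdrawal deadline passes: Oct 1, 2007 + 10 days = Oct 11, 2007.
Final exams begin: Oct 11, 2007 + 6 weeks = Nov 22, 2007.
Both prerequisites met — the last day of instruction arrives (Nov 21, 2007), final exams begin (Nov 22, 2007); the later is Nov 22, 2007.
Grades are due: Nov 22, 2007 + 12 days = Dec 4, 2007.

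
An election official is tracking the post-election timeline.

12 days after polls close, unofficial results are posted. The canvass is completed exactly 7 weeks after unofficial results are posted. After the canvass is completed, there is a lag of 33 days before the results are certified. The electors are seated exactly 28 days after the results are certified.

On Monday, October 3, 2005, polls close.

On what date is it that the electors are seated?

Polls close: Oct 3, 2005.
Unofficial results are posted: Oct 3, 2005 + 12 days = Oct 15, 2005.
The canvass is completed: Oct 15, 2005 + 7 weeks = Dec 3, 2005.
The results are certified: Dec 3, 2005 + 33 days = Jan 5, 2006.
The electors are seated: Jan 5, 2006 + 28 days = Feb 2, 2006.

Thursday, February 2, 2006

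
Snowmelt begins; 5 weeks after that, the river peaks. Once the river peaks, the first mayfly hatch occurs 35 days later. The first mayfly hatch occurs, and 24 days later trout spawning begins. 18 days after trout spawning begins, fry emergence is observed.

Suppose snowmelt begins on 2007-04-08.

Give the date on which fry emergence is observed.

Snowmelt begins: Apr 8, 2007.
The river peaks: Apr 8, 2007 + 5 weeks = May 13, 2007.
The first mayfly hatch occurs: May 13, 2007 + 35 days = Jun 17, 2007.
Trout spawning begins: Jun 17, 2007 + 24 days = Jul 11, 2007.
Fry emergence is observed: Jul 11, 2007 + 18 days = Jul 29, 2007.

2007-07-29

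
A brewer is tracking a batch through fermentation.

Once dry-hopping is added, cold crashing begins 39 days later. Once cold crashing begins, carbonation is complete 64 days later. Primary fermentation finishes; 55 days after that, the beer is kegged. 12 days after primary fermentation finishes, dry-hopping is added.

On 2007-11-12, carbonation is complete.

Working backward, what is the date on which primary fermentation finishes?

2007-07-20

Carbonation is complete: Nov 12, 2007.
Cold crashing begins: Nov 12, 2007 − 64 days = Sep 9, 2007.
Dry-hopping is added: Sep 9, 2007 − 39 days = Aug 1, 2007.
Primary fermentation finishes: Aug 1, 2007 − 12 days = Jul 20, 2007.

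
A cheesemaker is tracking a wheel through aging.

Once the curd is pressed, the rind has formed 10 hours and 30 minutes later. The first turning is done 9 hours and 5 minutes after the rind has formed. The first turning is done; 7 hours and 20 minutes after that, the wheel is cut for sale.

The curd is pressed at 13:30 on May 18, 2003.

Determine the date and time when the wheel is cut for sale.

16:25 on May 19, 2003

The curd is pressed: 13:30 May 18, 2003.
The rind has formed: 13:30 May 18, 2003 + 10h30m = 00:00 May 19, 2003.
The first turning is done: 00:00 May 19, 2003 + 9h05m = 09:05 May 19, 2003.
The wheel is cut for sale: 09:05 May 19, 2003 + 7h20m = 16:25 May 19, 2003.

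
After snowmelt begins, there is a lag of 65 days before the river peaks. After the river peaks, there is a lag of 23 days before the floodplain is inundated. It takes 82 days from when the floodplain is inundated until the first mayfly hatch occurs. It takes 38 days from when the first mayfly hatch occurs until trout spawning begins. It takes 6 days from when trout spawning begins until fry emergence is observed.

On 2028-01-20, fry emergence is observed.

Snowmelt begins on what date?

Fry emergence is observed: Jan 20, 2028.
Trout spawning begins: Jan 20, 2028 − 6 days = Jan 14, 2028.
The first mayfly hatch occurs: Jan 14, 2028 − 38 days = Dec 7, 2027.
The floodplain is inundated: Dec 7, 2027 − 82 days = Sep 16, 2027.
The river peaks: Sep 16, 2027 − 23 days = Aug 24, 2027.
Snowmelt begins: Aug 24, 2027 − 65 days = Jun 20, 2027.

2027-06-20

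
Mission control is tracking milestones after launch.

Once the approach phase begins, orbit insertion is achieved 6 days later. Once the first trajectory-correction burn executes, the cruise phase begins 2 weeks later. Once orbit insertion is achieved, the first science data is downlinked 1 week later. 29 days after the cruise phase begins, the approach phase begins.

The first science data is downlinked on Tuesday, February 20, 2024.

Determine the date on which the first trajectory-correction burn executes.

Tuesday, December 26, 2023

The first science data is downlinked: Feb 20, 2024.
Orbit insertion is achieved: Feb 20, 2024 − 1 week = Feb 13, 2024.
The approach phase begins: Feb 13, 2024 − 6 days = Feb 7, 2024.
The cruise phase begins: Feb 7, 2024 − 29 days = Jan 9, 2024.
The first trajectory-correction burn executes: Jan 9, 2024 − 2 weeks = Dec 26, 2023.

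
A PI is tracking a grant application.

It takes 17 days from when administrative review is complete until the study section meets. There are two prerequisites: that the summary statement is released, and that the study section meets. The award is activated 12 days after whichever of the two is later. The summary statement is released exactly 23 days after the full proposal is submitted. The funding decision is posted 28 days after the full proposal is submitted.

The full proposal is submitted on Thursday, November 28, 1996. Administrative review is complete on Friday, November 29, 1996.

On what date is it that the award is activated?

The full proposal is submitted: Nov 28, 1996.
The summary statement is released: Nov 28, 1996 + 23 days = Dec 21, 1996.
Administrative review is complete: Nov 29, 1996.
The study section meets: Nov 29, 1996 + 17 days = Dec 16, 1996.
Both prerequisites met — the summary statement is released (Dec 21, 1996), the study section meets (Dec 16, 1996); the later is Dec 21, 1996.
The award is activated: Dec 21, 1996 + 12 days = Jan 2, 1997.

Thursday, January 2, 1997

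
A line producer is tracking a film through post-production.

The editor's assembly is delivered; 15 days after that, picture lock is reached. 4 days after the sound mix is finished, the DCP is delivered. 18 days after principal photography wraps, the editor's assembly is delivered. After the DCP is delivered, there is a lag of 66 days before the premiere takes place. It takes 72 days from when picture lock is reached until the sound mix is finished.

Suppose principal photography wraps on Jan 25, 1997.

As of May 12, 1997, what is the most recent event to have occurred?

The sound mix is finished

Principal photography wraps: Jan 25, 1997.
The editor's assembly is delivered: Jan 25, 1997 + 18 days = Feb 12, 1997.
Picture lock is reached: Feb 12, 1997 + 15 days = Feb 27, 1997.
The sound mix is finished: Feb 27, 1997 + 72 days = May 10, 1997.
The DCP is delivered: May 10, 1997 + 4 days = May 14, 1997.
The premiere takes place: May 14, 1997 + 66 days = Jul 19, 1997.
May 12, 1997 falls between when the sound mix is finished (May 10, 1997) and when the DCP is delivered (May 14, 1997).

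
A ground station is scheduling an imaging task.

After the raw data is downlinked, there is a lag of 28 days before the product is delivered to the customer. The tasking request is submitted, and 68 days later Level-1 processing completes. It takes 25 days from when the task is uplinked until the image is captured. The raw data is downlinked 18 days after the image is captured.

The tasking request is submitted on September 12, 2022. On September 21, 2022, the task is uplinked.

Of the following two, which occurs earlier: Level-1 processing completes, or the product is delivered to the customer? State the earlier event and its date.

Level-1 processing completes — November 19, 2022

The tasking request is submitted: Sep 12, 2022.
Level-1 processing completes: Sep 12, 2022 + 68 days = Nov 19, 2022.
The task is uplinked: Sep 21, 2022.
The image is captured: Sep 21, 2022 + 25 days = Oct 16, 2022.
The raw data is downlinked: Oct 16, 2022 + 18 days = Nov 3, 2022.
The product is delivered to the customer: Nov 3, 2022 + 28 days = Dec 1, 2022.
Comparing: Level-1 processing completes on Nov 19, 2022 vs the product is delivered to the customer on Dec 1, 2022. Earlier: Level-1 processing completes.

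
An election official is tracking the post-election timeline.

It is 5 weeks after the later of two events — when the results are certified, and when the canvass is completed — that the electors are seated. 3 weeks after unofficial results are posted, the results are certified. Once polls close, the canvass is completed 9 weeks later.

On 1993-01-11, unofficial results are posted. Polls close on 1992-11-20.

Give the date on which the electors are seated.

Unofficial results are posted: Jan 11, 1993.
The results are certified: Jan 11, 1993 + 3 weeks = Feb 1, 1993.
Polls close: Nov 20, 1992.
The canvass is completed: Nov 20, 1992 + 9 weeks = Jan 22, 1993.
Both prerequisites met — the results are certified (Feb 1, 1993), the canvass is completed (Jan 22, 1993); the later is Feb 1, 1993.
The electors are seated: Feb 1, 1993 + 5 weeks = Mar 8, 1993.

1993-03-08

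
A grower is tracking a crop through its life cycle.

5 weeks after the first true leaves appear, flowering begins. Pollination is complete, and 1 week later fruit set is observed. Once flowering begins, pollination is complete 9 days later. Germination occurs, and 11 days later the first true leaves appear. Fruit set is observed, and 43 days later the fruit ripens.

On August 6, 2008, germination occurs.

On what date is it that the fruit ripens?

Germination occurs: Aug 6, 2008.
The first true leaves appear: Aug 6, 2008 + 11 days = Aug 17, 2008.
Flowering begins: Aug 17, 2008 + 5 weeks = Sep 21, 2008.
Pollination is complete: Sep 21, 2008 + 9 days = Sep 30, 2008.
Fruit set is observed: Sep 30, 2008 + 1 week = Oct 7, 2008.
The fruit ripens: Oct 7, 2008 + 43 days = Nov 19, 2008.

November 19, 2008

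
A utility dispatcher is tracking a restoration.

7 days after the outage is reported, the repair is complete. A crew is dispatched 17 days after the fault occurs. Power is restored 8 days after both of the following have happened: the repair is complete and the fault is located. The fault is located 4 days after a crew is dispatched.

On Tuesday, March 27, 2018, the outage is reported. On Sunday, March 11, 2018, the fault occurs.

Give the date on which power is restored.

The outage is reported: Mar 27, 2018.
The repair is complete: Mar 27, 2018 + 7 days = Apr 3, 2018.
The fault occurs: Mar 11, 2018.
A crew is dispatched: Mar 11, 2018 + 17 days = Mar 28, 2018.
The fault is located: Mar 28, 2018 + 4 days = Apr 1, 2018.
Both prerequisites met — the repair is complete (Apr 3, 2018), the fault is located (Apr 1, 2018); the later is Apr 3, 2018.
Power is restored: Apr 3, 2018 + 8 days = Apr 11, 2018.

Wednesday, April 11, 2018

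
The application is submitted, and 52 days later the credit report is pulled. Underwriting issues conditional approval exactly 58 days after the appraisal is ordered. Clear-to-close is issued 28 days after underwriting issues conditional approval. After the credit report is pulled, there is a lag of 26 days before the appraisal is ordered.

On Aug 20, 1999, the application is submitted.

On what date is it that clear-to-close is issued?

The application is submitted: Aug 20, 1999.
The credit report is pulled: Aug 20, 1999 + 52 days = Oct 11, 1999.
The appraisal is ordered: Oct 11, 1999 + 26 days = Nov 6, 1999.
Underwriting issues conditional approval: Nov 6, 1999 + 58 days = Jan 3, 2000.
Clear-to-close is issued: Jan 3, 2000 + 28 days = Jan 31, 2000.

Jan 31, 2000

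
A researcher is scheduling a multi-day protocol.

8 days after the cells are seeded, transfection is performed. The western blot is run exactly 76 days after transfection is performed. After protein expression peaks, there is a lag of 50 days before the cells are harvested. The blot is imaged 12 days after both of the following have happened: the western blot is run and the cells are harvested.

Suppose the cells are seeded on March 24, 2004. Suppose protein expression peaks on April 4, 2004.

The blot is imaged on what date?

June 28, 2004

The cells are seeded: Mar 24, 2004.
Transfection is performed: Mar 24, 2004 + 8 days = Apr 1, 2004.
The western blot is run: Apr 1, 2004 + 76 days = Jun 16, 2004.
Protein expression peaks: Apr 4, 2004.
The cells are harvested: Apr 4, 2004 + 50 days = May 24, 2004.
Both prerequisites met — the western blot is run (Jun 16, 2004), the cells are harvested (May 24, 2004); the later is Jun 16, 2004.
The blot is imaged: Jun 16, 2004 + 12 days = Jun 28, 2004.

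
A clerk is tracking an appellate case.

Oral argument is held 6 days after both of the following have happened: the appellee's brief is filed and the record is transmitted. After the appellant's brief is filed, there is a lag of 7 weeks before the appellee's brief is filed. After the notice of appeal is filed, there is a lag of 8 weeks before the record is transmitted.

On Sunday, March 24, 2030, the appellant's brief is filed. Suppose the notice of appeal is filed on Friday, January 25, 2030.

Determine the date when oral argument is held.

The appellant's brief is filed: Mar 24, 2030.
The appellee's brief is filed: Mar 24, 2030 + 7 weeks = May 12, 2030.
The notice of appeal is filed: Jan 25, 2030.
The record is transmitted: Jan 25, 2030 + 8 weeks = Mar 22, 2030.
Both prerequisites met — the appellee's brief is filed (May 12, 2030), the record is transmitted (Mar 22, 2030); the later is May 12, 2030.
Oral argument is held: May 12, 2030 + 6 days = May 18, 2030.

Saturday, May 18, 2030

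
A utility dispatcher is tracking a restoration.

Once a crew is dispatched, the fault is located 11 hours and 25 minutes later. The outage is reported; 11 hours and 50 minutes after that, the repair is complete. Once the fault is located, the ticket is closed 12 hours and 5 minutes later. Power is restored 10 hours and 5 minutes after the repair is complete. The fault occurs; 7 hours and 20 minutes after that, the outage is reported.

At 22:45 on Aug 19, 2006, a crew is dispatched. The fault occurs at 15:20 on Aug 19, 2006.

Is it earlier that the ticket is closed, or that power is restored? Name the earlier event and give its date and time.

A crew is dispatched: 22:45 Aug 19, 2006.
The fault is located: 22:45 Aug 19, 2006 + 11h25m = 10:10 Aug 20, 2006.
The ticket is closed: 10:10 Aug 20, 2006 + 12h05m = 22:15 Aug 20, 2006.
The fault occurs: 15:20 Aug 19, 2006.
The outage is reported: 15:20 Aug 19, 2006 + 7h20m = 22:40 Aug 19, 2006.
The repair is complete: 22:40 Aug 19, 2006 + 11h50m = 10:30 Aug 20, 2006.
Power is restored: 10:30 Aug 20, 2006 + 10h05m = 20:35 Aug 20, 2006.
Comparing: the ticket is closed at 22:15 Aug 20, 2006 vs power is restored at 20:35 Aug 20, 2006. Earlier: power is restored.

Power is restored — 20:35 on Aug 20, 2006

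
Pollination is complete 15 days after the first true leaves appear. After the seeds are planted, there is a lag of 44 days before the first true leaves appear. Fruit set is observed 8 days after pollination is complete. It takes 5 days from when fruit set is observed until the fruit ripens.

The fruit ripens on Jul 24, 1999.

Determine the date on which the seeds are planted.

May 13, 1999

The fruit ripens: Jul 24, 1999.
Fruit set is observed: Jul 24, 1999 − 5 days = Jul 19, 1999.
Pollination is complete: Jul 19, 1999 − 8 days = Jul 11, 1999.
The first true leaves appear: Jul 11, 1999 − 15 days = Jun 26, 1999.
The seeds are planted: Jun 26, 1999 − 44 days = May 13, 1999.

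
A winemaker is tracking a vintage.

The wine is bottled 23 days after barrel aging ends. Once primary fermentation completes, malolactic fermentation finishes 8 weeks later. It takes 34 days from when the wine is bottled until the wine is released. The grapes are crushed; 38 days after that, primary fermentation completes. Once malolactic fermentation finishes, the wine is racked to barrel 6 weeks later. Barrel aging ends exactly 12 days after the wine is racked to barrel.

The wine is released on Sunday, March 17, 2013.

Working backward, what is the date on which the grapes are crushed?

The wine is released: Mar 17, 2013.
The wine is bottled: Mar 17, 2013 − 34 days = Feb 11, 2013.
Barrel aging ends: Feb 11, 2013 − 23 days = Jan 19, 2013.
The wine is racked to barrel: Jan 19, 2013 − 12 days = Jan 7, 2013.
Malolactic fermentation finishes: Jan 7, 2013 − 6 weeks = Nov 26, 2012.
Primary fermentation completes: Nov 26, 2012 − 8 weeks = Oct 1, 2012.
The grapes are crushed: Oct 1, 2012 − 38 days = Aug 24, 2012.

Friday, August 24, 2012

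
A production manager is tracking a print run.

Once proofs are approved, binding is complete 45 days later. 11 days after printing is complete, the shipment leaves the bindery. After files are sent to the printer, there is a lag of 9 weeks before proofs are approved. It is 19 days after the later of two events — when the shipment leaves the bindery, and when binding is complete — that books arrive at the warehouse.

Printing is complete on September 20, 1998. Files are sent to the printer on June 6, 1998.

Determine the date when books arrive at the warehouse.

Printing is complete: Sep 20, 1998.
The shipment leaves the bindery: Sep 20, 1998 + 11 days = Oct 1, 1998.
Files are sent to the printer: Jun 6, 1998.
Proofs are approved: Jun 6, 1998 + 9 weeks = Aug 8, 1998.
Binding is complete: Aug 8, 1998 + 45 days = Sep 22, 1998.
Both prerequisites met — the shipment leaves the bindery (Oct 1, 1998), binding is complete (Sep 22, 1998); the later is Oct 1, 1998.
Books arrive at the warehouse: Oct 1, 1998 + 19 days = Oct 20, 1998.

October 20, 1998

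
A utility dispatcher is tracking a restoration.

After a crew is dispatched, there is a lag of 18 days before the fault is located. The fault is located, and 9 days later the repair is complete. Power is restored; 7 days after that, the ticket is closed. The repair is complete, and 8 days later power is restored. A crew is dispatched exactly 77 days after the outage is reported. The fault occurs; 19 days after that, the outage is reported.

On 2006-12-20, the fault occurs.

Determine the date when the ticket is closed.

2007-05-07

The fault occurs: Dec 20, 2006.
The outage is reported: Dec 20, 2006 + 19 days = Jan 8, 2007.
A crew is dispatched: Jan 8, 2007 + 77 days = Mar 26, 2007.
The fault is located: Mar 26, 2007 + 18 days = Apr 13, 2007.
The repair is complete: Apr 13, 2007 + 9 days = Apr 22, 2007.
Power is restored: Apr 22, 2007 + 8 days = Apr 30, 2007.
The ticket is closed: Apr 30, 2007 + 7 days = May 7, 2007.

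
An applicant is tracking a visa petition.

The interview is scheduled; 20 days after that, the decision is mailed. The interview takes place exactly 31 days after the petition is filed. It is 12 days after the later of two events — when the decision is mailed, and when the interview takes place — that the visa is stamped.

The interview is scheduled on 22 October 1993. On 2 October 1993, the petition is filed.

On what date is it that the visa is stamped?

The interview is scheduled: Oct 22, 1993.
The decision is mailed: Oct 22, 1993 + 20 days = Nov 11, 1993.
The petition is filed: Oct 2, 1993.
The interview takes place: Oct 2, 1993 + 31 days = Nov 2, 1993.
Both prerequisites met — the decision is mailed (Nov 11, 1993), the interview takes place (Nov 2, 1993); the later is Nov 11, 1993.
The visa is stamped: Nov 11, 1993 + 12 days = Nov 23, 1993.

23 November 1993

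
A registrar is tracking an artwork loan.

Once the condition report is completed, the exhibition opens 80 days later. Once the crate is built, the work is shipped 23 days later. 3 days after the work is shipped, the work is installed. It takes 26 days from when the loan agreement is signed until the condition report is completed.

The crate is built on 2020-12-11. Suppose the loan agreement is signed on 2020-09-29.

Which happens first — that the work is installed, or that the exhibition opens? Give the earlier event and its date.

The crate is built: Dec 11, 2020.
The work is shipped: Dec 11, 2020 + 23 days = Jan 3, 2021.
The work is installed: Jan 3, 2021 + 3 days = Jan 6, 2021.
The loan agreement is signed: Sep 29, 2020.
The condition report is completed: Sep 29, 2020 + 26 days = Oct 25, 2020.
The exhibition opens: Oct 25, 2020 + 80 days = Jan 13, 2021.
Comparing: the work is installed on Jan 6, 2021 vs the exhibition opens on Jan 13, 2021. Earlier: the work is installed.

The work is installed — 2021-01-06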